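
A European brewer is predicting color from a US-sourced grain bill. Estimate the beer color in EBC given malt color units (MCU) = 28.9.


SRM = 1.4922·MCU^0.6859;  EBC = SRM·1.97
SRM = 1.4922·28.9^0.6859 = 14.9919
EBC = 14.9919·1.97

29.5341 EBC


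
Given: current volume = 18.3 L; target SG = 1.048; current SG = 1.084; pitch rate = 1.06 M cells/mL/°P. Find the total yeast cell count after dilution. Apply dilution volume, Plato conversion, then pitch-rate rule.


V_w = V·((SG_c−1)/(SG_t−1)−1);  °P = 259 − 259/SG_t;  cells = rate·(V+V_w)·°P
V_w = 18.3·((1.084−1)/(1.048−1)−1) = 13.7250
V_final = 18.3 + 13.7250 = 32.0250
°P = 259 − 259/1.048 = 11.8626
cells = 1.06·32.0250·11.8626

402.6936 billion cells


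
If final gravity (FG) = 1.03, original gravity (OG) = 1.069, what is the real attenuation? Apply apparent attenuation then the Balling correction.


AA = (OG−FG)/(OG−1)·100;  RA = AA·0.8192
AA = (1.069 − 1.03)/(1.069 − 1)·100 = 56.5217
RA = 56.5217·0.8192

46.3026 %


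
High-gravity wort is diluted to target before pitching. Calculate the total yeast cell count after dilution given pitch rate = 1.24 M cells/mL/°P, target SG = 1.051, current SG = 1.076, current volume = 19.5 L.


V_w = V·((SG_c−1)/(SG_t−1)−1);  °P = 259 − 259/SG_t;  cells = rate·(V+V_w)·°P
V_w = 19.5·((1.076−1)/(1.051−1)−1) = 9.5588
V_final = 19.5 + 9.5588 = 29.0588
°P = 259 − 259/1.051 = 12.5680
cells = 1.24·29.0588·12.5680

452.8631 billion cells


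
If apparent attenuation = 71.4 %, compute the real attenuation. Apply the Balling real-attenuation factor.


RA = AA · 0.8192
RA = 71.4 · 0.8192

58.4909 %


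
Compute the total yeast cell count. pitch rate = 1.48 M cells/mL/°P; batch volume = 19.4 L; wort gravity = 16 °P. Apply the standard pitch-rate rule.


cells (billions) = rate · V_L · °P
cells = 1.48 · 19.4 · 16

459.3920 billion cells


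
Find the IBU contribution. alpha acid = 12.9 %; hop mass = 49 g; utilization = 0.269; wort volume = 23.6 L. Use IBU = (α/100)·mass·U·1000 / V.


IBU = (12.9/100)·49·0.269·1000 / 23.6

72.0487 IBU


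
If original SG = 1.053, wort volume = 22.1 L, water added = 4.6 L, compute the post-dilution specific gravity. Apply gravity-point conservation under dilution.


SG_new = 1 + (SG_old − 1)·V_old/(V_old + V_water)
pts = (1.053 − 1)·1000·22.1/(22.1 + 4.6) = 43.8689
SG_new = 1 + 43.8689/1000

1.0439


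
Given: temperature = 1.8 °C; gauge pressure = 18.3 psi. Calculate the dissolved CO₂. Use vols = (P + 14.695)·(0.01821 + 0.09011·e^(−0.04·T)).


vols = (18.3 + 14.695)·(0.01821 + 0.09011·e^(−0.04·1.8))

3.3675 volumes


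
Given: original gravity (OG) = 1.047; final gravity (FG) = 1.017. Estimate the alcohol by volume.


ABV = (OG − FG) · 131.25
ABV = (1.047 − 1.017) · 131.25

3.9375 % ABV


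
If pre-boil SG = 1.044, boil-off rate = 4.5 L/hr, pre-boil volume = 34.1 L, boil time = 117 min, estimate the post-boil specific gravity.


V_post = V_pre − rate·(t/60);  SG_post = 1 + (SG_pre−1)·V_pre/V_post
V_post = 34.1 − 4.5·(117/60) = 25.3250
SG_post = 1 + (1.044 − 1)·34.1/25.3250

1.0592


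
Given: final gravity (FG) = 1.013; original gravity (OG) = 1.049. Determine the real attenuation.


AA = (OG−FG)/(OG−1)·100;  RA = AA·0.8192
AA = (1.049 − 1.013)/(1.049 − 1)·100 = 73.4694
RA = 73.4694·0.8192

60.1861 %


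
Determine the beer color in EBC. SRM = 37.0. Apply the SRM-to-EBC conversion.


EBC = SRM · 1.97
EBC = 37.0 · 1.97

72.8900 EBC


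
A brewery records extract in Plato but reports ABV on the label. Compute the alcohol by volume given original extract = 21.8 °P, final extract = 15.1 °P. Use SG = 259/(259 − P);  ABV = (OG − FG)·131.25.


OG = 259/(259 − 21.8) = 1.0919
FG = 259/(259 − 15.1) = 1.0619
ABV = (1.0919 − 1.0619)·131.25

3.9368 % ABV


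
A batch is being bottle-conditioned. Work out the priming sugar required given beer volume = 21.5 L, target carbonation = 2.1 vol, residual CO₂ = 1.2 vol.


sugar = (target − residual)·4.0·V
sugar = (2.1 − 1.2)·4.0·21.5

77.4000 g


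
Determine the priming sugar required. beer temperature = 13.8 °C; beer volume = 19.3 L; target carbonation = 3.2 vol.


residual = 14.695·(0.01821 + 0.09011·e^(−0.04·T));  sugar = (target − residual)·4.0·V
residual = 14.695·(0.01821 + 0.09011·e^(−0.04·13.8)) = 1.0300
sugar = (3.2 − 1.0300)·4.0·19.3

167.5204 g


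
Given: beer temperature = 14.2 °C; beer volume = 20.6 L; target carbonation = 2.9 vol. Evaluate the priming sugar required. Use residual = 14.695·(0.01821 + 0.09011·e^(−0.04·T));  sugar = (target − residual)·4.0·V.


residual = 14.695·(0.01821 + 0.09011·e^(−0.04·14.2)) = 1.0179
sugar = (2.9 − 1.0179)·4.0·20.6

155.0813 g


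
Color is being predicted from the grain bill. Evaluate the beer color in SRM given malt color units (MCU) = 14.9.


SRM = 1.4922 · MCU^0.6859
SRM = 1.4922 · 14.9^0.6859

9.5173 SRM


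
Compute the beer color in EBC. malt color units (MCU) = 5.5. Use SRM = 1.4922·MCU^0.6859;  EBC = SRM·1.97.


SRM = 1.4922·5.5^0.6859 = 4.8044
EBC = 4.8044·1.97

9.4647 EBC


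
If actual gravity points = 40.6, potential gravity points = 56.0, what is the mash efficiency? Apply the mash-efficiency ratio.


efficiency = actual / potential × 100
efficiency = 40.6 / 56.0 × 100

72.5000 %


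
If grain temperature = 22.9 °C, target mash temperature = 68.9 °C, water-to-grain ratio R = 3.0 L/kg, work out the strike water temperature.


T_strike = (0.41/R)·(T_mash − T_grain) + T_mash
T_strike = (0.41/3.0)·(68.9 − 22.9) + 68.9

75.1867 °C


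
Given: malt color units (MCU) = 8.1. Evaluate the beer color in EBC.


SRM = 1.4922·MCU^0.6859;  EBC = SRM·1.97
SRM = 1.4922·8.1^0.6859 = 6.2655
EBC = 6.2655·1.97

12.3431 EBC


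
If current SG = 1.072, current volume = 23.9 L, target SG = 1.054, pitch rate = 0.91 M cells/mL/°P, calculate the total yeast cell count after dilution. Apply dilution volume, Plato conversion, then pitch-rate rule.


V_w = V·((SG_c−1)/(SG_t−1)−1);  °P = 259 − 259/SG_t;  cells = rate·(V+V_w)·°P
V_w = 23.9·((1.072−1)/(1.054−1)−1) = 7.9667
V_final = 23.9 + 7.9667 = 31.8667
°P = 259 − 259/1.054 = 13.2694
cells = 0.91·31.8667·13.2694

384.7963 billion cells


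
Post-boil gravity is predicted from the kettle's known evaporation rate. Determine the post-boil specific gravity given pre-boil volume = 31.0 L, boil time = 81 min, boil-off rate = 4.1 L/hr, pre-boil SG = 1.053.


V_post = V_pre − rate·(t/60);  SG_post = 1 + (SG_pre−1)·V_pre/V_post
V_post = 31.0 − 4.1·(81/60) = 25.4650
SG_post = 1 + (1.053 − 1)·31.0/25.4650

1.0645


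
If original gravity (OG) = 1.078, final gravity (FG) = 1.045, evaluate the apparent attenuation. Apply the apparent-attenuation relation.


AA = (OG − FG)/(OG − 1) · 100
AA = (1.078 − 1.045)/(1.078 − 1) · 100

42.3077 %


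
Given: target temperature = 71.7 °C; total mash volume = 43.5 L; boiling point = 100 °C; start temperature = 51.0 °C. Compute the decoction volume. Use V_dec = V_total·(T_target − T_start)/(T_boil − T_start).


V_dec = 43.5·(71.7 − 51.0)/(100 − 51.0)

18.3765 L


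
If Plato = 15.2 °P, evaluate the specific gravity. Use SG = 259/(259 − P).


SG = 259/(259 − 15.2)

1.0623


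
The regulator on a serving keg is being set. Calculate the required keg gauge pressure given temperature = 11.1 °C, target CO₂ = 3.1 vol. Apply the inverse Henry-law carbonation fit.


psi = vols/(0.01821 + 0.09011·e^(−0.04·T)) − 14.695
psi = 3.1/(0.01821 + 0.09011·e^(−0.04·11.1)) − 14.695

26.0878 psi


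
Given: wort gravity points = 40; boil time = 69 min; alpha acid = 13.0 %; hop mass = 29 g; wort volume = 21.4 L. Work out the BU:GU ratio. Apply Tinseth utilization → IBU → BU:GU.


U = 1.65·0.000125^(GP/1000)·(1−e^(−0.04t))/4.15;  IBU = (α/100)·m·U·1000/V;  BU:GU = IBU/GP
U = 1.65·0.000125^(40/1000)·(1−e^(−0.04·69))/4.15 = 0.2600
IBU = (13.0/100)·29·0.2600·1000/21.4 = 45.7978
BU:GU = 45.7978/40

1.1449


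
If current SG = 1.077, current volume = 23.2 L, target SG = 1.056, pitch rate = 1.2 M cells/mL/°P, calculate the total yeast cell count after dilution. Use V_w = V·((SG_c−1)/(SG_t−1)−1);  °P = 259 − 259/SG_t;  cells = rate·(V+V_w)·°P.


V_w = 23.2·((1.077−1)/(1.056−1)−1) = 8.7000
V_final = 23.2 + 8.7000 = 31.9000
°P = 259 − 259/1.056 = 13.7348
cells = 1.2·31.9000·13.7348

525.7700 billion cells


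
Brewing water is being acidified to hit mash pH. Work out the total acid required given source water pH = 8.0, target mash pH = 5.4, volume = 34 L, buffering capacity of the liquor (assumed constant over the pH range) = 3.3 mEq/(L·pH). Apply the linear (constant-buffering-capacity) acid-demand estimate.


acid = buffering capacity · (pH_source − pH_target) · V
acid = 3.3 · (8.0 − 5.4) · 34

291.7200 mEq


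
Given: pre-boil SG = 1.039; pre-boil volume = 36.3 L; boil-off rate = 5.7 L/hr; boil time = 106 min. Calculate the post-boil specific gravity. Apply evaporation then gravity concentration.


V_post = V_pre − rate·(t/60);  SG_post = 1 + (SG_pre−1)·V_pre/V_post
V_post = 36.3 − 5.7·(106/60) = 26.2300
SG_post = 1 + (1.039 − 1)·36.3/26.2300

1.0540


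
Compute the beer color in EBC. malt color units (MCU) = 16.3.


SRM = 1.4922·MCU^0.6859;  EBC = SRM·1.97
SRM = 1.4922·16.3^0.6859 = 10.1220
EBC = 10.1220·1.97

19.9403 EBC


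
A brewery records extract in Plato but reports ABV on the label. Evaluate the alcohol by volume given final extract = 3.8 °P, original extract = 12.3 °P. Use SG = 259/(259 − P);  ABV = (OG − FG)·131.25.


OG = 259/(259 − 12.3) = 1.0499
FG = 259/(259 − 3.8) = 1.0149
ABV = (1.0499 − 1.0149)·131.25

4.5895 % ABV


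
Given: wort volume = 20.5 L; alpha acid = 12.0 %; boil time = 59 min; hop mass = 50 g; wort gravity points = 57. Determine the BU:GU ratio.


U = 1.65·0.000125^(GP/1000)·(1−e^(−0.04t))/4.15;  IBU = (α/100)·m·U·1000/V;  BU:GU = IBU/GP
U = 1.65·0.000125^(57/1000)·(1−e^(−0.04·59))/4.15 = 0.2157
IBU = (12.0/100)·50·0.2157·1000/20.5 = 63.1370
BU:GU = 63.1370/57

1.1077


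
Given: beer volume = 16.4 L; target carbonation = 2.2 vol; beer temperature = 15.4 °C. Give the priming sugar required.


residual = 14.695·(0.01821 + 0.09011·e^(−0.04·T));  sugar = (target − residual)·4.0·V
residual = 14.695·(0.01821 + 0.09011·e^(−0.04·15.4)) = 0.9828
sugar = (2.2 − 0.9828)·4.0·16.4

79.8497 g


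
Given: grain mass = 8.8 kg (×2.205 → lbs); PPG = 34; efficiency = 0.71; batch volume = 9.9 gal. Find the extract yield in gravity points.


points = lbs × PPG × eff / vol
lbs = 8.8 × 2.205 = 19.4040
points = 19.4040 × 34 × 0.71 / 9.9

47.3144 points


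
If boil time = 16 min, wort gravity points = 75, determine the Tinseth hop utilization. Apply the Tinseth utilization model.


U = 1.65·0.000125^(GP/1000) · (1 − e^(−0.04·t))/4.15
bigness = 1.65·0.000125^(75/1000) = 0.8409
boil_factor = (1 − e^(−0.04·16))/4.15 = 0.1139
U = 0.8409 · 0.1139

0.0958


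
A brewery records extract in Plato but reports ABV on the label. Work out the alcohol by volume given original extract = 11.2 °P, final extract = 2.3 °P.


SG = 259/(259 − P);  ABV = (OG − FG)·131.25
OG = 259/(259 − 11.2) = 1.0452
FG = 259/(259 − 2.3) = 1.0090
ABV = (1.0452 − 1.0090)·131.25

4.7562 % ABV


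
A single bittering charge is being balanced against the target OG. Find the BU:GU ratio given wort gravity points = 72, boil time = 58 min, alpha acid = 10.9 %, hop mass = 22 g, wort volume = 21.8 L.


U = 1.65·0.000125^(GP/1000)·(1−e^(−0.04t))/4.15;  IBU = (α/100)·m·U·1000/V;  BU:GU = IBU/GP
U = 1.65·0.000125^(72/1000)·(1−e^(−0.04·58))/4.15 = 0.1877
IBU = (10.9/100)·22·0.1877·1000/21.8 = 20.6481
BU:GU = 20.6481/72

0.2868


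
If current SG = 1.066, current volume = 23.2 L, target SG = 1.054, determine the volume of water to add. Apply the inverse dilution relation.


V_water = V·((SG_curr − 1)/(SG_target − 1) − 1)
V_water = 23.2·((1.066 − 1)/(1.054 − 1) − 1)

5.1556 L


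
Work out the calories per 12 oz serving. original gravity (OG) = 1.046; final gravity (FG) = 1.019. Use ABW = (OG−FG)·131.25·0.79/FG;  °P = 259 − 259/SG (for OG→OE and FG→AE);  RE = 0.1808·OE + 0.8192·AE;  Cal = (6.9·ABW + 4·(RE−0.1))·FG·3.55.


ABW = (1.046 − 1.019)·131.25·0.79/1.019 = 2.7474
OE = 259 − 259/1.046 = 11.3901 °P
AE = 259 − 259/1.019 = 4.8292 °P
RE = 0.1808·11.3901 + 0.8192·4.8292 = 6.0154 °P
Cal = (6.9·2.7474 + 4·(6.0154−0.1))·1.019·3.55

154.1705 kcal


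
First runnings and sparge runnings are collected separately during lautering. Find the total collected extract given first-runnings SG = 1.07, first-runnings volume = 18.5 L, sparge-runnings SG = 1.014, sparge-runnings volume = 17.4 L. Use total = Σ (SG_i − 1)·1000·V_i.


first = (1.07 − 1)·1000·18.5 = 1295.0000
sparge = (1.014 − 1)·1000·17.4 = 243.6000
total = 1295.0000 + 243.6000

1538.6000 gravity·L


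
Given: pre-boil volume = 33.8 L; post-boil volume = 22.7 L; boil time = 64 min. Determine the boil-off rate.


rate = (V_pre − V_post) / (t_min/60)
rate = (33.8 − 22.7) / (64/60)

10.4062 L/hr


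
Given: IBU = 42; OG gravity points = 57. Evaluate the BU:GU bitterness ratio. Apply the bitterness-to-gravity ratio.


BU:GU = IBU / OG_points
BU:GU = 42 / 57

0.7368


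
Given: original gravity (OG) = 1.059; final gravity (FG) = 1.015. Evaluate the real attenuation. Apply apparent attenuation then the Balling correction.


AA = (OG−FG)/(OG−1)·100;  RA = AA·0.8192
AA = (1.059 − 1.015)/(1.059 − 1)·100 = 74.5763
RA = 74.5763·0.8192

61.0929 %


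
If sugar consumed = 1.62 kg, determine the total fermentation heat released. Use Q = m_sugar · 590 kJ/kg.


Q = 1.62 · 590

955.8000 kJ


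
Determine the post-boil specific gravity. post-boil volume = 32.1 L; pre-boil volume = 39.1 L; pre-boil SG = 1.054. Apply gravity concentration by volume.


SG_post = 1 + (SG_pre − 1)·V_pre/V_post
pts_pre = (1.054 − 1)·1000 = 54.0000
pts_post = 54.0000·39.1/32.1 = 65.7757
SG_post = 1 + 65.7757/1000

1.0658


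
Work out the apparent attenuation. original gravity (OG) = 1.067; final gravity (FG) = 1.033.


AA = (OG − FG)/(OG − 1) · 100
AA = (1.067 − 1.033)/(1.067 − 1) · 100

50.7463 %


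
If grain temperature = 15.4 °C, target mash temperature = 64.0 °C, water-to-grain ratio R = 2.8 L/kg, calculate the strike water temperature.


T_strike = (0.41/R)·(T_mash − T_grain) + T_mash
T_strike = (0.41/2.8)·(64.0 − 15.4) + 64.0

71.1164 °C


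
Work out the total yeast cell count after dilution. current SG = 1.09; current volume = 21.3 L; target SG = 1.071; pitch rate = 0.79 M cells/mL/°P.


V_w = V·((SG_c−1)/(SG_t−1)−1);  °P = 259 − 259/SG_t;  cells = rate·(V+V_w)·°P
V_w = 21.3·((1.09−1)/(1.071−1)−1) = 5.7000
V_final = 21.3 + 5.7000 = 27.0000
°P = 259 − 259/1.071 = 17.1699
cells = 0.79·27.0000·17.1699

366.2347 billion cells


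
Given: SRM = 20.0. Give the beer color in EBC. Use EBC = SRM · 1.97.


EBC = 20.0 · 1.97

39.4000 EBC


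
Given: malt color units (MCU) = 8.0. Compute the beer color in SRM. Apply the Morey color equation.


SRM = 1.4922 · MCU^0.6859
SRM = 1.4922 · 8.0^0.6859

6.2124 SRM


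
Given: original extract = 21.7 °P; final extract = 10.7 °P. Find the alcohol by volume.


SG = 259/(259 − P);  ABV = (OG − FG)·131.25
OG = 259/(259 − 21.7) = 1.0914
FG = 259/(259 − 10.7) = 1.0431
ABV = (1.0914 − 1.0431)·131.25

6.3463 % ABV


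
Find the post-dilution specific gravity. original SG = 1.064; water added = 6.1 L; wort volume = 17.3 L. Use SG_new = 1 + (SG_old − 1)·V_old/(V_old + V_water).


pts = (1.064 − 1)·1000·17.3/(17.3 + 6.1) = 47.3162
SG_new = 1 + 47.3162/1000

1.0473


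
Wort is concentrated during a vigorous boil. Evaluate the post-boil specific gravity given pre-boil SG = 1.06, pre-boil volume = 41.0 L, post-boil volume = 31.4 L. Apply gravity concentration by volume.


SG_post = 1 + (SG_pre − 1)·V_pre/V_post
pts_pre = (1.06 − 1)·1000 = 60.0000
pts_post = 60.0000·41.0/31.4 = 78.3439
SG_post = 1 + 78.3439/1000

1.0783


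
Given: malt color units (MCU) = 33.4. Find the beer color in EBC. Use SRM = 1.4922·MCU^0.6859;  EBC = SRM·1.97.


SRM = 1.4922·33.4^0.6859 = 16.5564
EBC = 16.5564·1.97

32.6160 EBC


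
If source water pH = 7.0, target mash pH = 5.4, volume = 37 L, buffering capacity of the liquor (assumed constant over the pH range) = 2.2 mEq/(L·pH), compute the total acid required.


acid = buffering capacity · (pH_source − pH_target) · V
acid = 2.2 · (7.0 − 5.4) · 37

130.2400 mEq


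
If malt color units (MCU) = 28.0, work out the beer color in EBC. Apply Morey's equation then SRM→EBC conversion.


SRM = 1.4922·MCU^0.6859;  EBC = SRM·1.97
SRM = 1.4922·28.0^0.6859 = 14.6701
EBC = 14.6701·1.97

28.9001 EBC


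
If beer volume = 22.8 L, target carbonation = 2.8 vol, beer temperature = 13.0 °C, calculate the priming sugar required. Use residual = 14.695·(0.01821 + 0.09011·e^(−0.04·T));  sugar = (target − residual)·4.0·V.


residual = 14.695·(0.01821 + 0.09011·e^(−0.04·13.0)) = 1.0548
sugar = (2.8 − 1.0548)·4.0·22.8

159.1586 g


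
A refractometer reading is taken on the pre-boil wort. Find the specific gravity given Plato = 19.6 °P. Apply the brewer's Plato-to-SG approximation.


SG = 259/(259 − P)
SG = 259/(259 − 19.6)

1.0819


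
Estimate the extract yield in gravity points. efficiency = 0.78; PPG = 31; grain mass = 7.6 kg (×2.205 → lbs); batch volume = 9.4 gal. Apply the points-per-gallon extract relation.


points = lbs × PPG × eff / vol
lbs = 7.6 × 2.205 = 16.7580
points = 16.7580 × 31 × 0.78 / 9.4

43.1073 points


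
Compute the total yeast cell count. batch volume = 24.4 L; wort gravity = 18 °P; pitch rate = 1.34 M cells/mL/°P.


cells (billions) = rate · V_L · °P
cells = 1.34 · 24.4 · 18

588.5280 billion cells


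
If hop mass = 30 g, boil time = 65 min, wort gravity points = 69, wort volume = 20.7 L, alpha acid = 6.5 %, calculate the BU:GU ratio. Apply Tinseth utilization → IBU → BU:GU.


U = 1.65·0.000125^(GP/1000)·(1−e^(−0.04t))/4.15;  IBU = (α/100)·m·U·1000/V;  BU:GU = IBU/GP
U = 1.65·0.000125^(69/1000)·(1−e^(−0.04·65))/4.15 = 0.1980
IBU = (6.5/100)·30·0.1980·1000/20.7 = 18.6496
BU:GU = 18.6496/69

0.2703


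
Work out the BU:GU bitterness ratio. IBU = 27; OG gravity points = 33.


BU:GU = IBU / OG_points
BU:GU = 27 / 33

0.8182


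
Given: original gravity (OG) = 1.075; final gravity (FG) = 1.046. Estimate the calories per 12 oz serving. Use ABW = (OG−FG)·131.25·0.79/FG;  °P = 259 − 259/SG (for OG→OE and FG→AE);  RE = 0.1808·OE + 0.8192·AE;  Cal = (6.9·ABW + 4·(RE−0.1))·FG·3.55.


ABW = (1.075 − 1.046)·131.25·0.79/1.046 = 2.8747
OE = 259 − 259/1.075 = 18.0698 °P
AE = 259 − 259/1.046 = 11.3901 °P
RE = 0.1808·18.0698 + 0.8192·11.3901 = 12.5977 °P
Cal = (6.9·2.8747 + 4·(12.5977−0.1))·1.046·3.55

259.2865 kcal


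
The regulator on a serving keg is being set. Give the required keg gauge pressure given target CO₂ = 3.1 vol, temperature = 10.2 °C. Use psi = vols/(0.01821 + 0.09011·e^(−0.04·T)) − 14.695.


psi = 3.1/(0.01821 + 0.09011·e^(−0.04·10.2)) − 14.695

24.9818 psi


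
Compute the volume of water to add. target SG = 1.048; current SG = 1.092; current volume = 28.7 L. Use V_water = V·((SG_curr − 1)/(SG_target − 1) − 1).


V_water = 28.7·((1.092 − 1)/(1.048 − 1) − 1)

26.3083 L


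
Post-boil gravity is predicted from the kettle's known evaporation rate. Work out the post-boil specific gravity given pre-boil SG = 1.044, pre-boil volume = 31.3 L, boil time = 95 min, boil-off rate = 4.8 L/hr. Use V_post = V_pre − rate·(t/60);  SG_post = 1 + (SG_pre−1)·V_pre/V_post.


V_post = 31.3 − 4.8·(95/60) = 23.7000
SG_post = 1 + (1.044 − 1)·31.3/23.7000

1.0581


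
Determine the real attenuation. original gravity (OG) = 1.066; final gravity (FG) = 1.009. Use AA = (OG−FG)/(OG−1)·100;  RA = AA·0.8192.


AA = (1.066 − 1.009)/(1.066 − 1)·100 = 86.3636
RA = 86.3636·0.8192

70.7491 %


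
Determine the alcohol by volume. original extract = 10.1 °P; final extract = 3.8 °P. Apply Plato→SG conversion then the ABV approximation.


SG = 259/(259 − P);  ABV = (OG − FG)·131.25
OG = 259/(259 − 10.1) = 1.0406
FG = 259/(259 − 3.8) = 1.0149
ABV = (1.0406 − 1.0149)·131.25

3.3716 % ABV


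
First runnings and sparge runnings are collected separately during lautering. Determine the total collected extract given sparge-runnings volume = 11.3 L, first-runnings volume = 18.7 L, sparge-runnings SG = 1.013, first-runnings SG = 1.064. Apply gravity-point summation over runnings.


total = Σ (SG_i − 1)·1000·V_i
first = (1.064 − 1)·1000·18.7 = 1196.8000
sparge = (1.013 − 1)·1000·11.3 = 146.9000
total = 1196.8000 + 146.9000

1343.7000 gravity·L


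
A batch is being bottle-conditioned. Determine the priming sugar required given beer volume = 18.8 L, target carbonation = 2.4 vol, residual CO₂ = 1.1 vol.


sugar = (target − residual)·4.0·V
sugar = (2.4 − 1.1)·4.0·18.8

97.7600 g


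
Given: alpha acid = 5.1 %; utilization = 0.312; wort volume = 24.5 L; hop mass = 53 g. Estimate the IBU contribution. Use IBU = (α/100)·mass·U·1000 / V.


IBU = (5.1/100)·53·0.312·1000 / 24.5

34.4219 IBU


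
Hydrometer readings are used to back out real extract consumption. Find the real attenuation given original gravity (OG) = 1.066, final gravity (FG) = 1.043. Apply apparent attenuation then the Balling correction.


AA = (OG−FG)/(OG−1)·100;  RA = AA·0.8192
AA = (1.066 − 1.043)/(1.066 − 1)·100 = 34.8485
RA = 34.8485·0.8192

28.5479 %


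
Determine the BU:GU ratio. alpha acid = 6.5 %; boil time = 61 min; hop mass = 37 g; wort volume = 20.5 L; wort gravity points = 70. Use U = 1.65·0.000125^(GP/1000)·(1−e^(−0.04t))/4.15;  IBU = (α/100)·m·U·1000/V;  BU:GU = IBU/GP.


U = 1.65·0.000125^(70/1000)·(1−e^(−0.04·61))/4.15 = 0.1935
IBU = (6.5/100)·37·0.1935·1000/20.5 = 22.6973
BU:GU = 22.6973/70

0.3242


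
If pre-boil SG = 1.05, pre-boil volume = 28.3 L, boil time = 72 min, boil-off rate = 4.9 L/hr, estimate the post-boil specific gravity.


V_post = V_pre − rate·(t/60);  SG_post = 1 + (SG_pre−1)·V_pre/V_post
V_post = 28.3 − 4.9·(72/60) = 22.4200
SG_post = 1 + (1.05 − 1)·28.3/22.4200

1.0631


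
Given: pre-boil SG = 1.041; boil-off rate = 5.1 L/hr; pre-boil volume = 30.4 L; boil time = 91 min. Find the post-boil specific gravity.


V_post = V_pre − rate·(t/60);  SG_post = 1 + (SG_pre−1)·V_pre/V_post
V_post = 30.4 − 5.1·(91/60) = 22.6650
SG_post = 1 + (1.041 − 1)·30.4/22.6650

1.0550


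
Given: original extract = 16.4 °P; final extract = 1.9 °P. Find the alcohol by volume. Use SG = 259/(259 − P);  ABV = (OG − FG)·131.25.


OG = 259/(259 − 16.4) = 1.0676
FG = 259/(259 − 1.9) = 1.0074
ABV = (1.0676 − 1.0074)·131.25

7.9027 % ABV


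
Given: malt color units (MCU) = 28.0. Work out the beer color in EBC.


SRM = 1.4922·MCU^0.6859;  EBC = SRM·1.97
SRM = 1.4922·28.0^0.6859 = 14.6701
EBC = 14.6701·1.97

28.9001 EBC


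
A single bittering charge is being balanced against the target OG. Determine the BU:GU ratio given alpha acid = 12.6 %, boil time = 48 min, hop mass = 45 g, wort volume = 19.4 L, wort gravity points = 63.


U = 1.65·0.000125^(GP/1000)·(1−e^(−0.04t))/4.15;  IBU = (α/100)·m·U·1000/V;  BU:GU = IBU/GP
U = 1.65·0.000125^(63/1000)·(1−e^(−0.04·48))/4.15 = 0.1926
IBU = (12.6/100)·45·0.1926·1000/19.4 = 56.2952
BU:GU = 56.2952/63

0.8936


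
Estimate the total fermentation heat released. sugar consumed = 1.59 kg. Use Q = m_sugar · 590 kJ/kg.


Q = 1.59 · 590

938.1000 kJ


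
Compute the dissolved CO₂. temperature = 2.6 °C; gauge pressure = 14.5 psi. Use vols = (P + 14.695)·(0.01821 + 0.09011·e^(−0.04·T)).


vols = (14.5 + 14.695)·(0.01821 + 0.09011·e^(−0.04·2.6))

2.9025 volumes


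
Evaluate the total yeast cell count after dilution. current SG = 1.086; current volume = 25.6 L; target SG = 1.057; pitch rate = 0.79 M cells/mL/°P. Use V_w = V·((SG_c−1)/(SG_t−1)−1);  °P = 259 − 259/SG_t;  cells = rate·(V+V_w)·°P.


V_w = 25.6·((1.086−1)/(1.057−1)−1) = 13.0246
V_final = 25.6 + 13.0246 = 38.6246
°P = 259 − 259/1.057 = 13.9669
cells = 0.79·38.6246·13.9669

426.1773 billion cells


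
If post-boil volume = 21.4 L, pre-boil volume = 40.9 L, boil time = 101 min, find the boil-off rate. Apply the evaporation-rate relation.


rate = (V_pre − V_post) / (t_min/60)
rate = (40.9 − 21.4) / (101/60)

11.5842 L/hr


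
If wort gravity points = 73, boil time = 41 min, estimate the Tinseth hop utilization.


U = 1.65·0.000125^(GP/1000) · (1 − e^(−0.04·t))/4.15
bigness = 1.65·0.000125^(73/1000) = 0.8562
boil_factor = (1 − e^(−0.04·41))/4.15 = 0.1942
U = 0.8562 · 0.1942

0.1663


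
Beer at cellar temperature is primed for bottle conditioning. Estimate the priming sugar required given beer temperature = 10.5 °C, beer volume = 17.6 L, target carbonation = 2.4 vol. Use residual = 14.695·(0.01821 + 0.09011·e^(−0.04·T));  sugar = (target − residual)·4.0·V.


residual = 14.695·(0.01821 + 0.09011·e^(−0.04·10.5)) = 1.1376
sugar = (2.4 − 1.1376)·4.0·17.6

88.8705 g


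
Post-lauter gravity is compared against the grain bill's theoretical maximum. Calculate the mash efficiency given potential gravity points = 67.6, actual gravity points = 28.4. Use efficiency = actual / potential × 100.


efficiency = 28.4 / 67.6 × 100

42.0118 %


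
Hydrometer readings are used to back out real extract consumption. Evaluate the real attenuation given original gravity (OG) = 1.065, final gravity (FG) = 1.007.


AA = (OG−FG)/(OG−1)·100;  RA = AA·0.8192
AA = (1.065 − 1.007)/(1.065 − 1)·100 = 89.2308
RA = 89.2308·0.8192

73.0978 %


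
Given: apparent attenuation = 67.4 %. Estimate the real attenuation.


RA = AA · 0.8192
RA = 67.4 · 0.8192

55.2141 %


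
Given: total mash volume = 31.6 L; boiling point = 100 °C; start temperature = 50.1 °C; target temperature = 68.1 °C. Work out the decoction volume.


V_dec = V_total·(T_target − T_start)/(T_boil − T_start)
V_dec = 31.6·(68.1 − 50.1)/(100 − 50.1)

11.3988 L


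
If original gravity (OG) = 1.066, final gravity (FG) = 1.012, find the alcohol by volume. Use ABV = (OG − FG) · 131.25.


ABV = (1.066 − 1.012) · 131.25

7.0875 % ABV


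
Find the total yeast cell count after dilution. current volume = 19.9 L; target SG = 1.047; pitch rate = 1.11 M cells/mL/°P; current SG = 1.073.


V_w = V·((SG_c−1)/(SG_t−1)−1);  °P = 259 − 259/SG_t;  cells = rate·(V+V_w)·°P
V_w = 19.9·((1.073−1)/(1.047−1)−1) = 11.0085
V_final = 19.9 + 11.0085 = 30.9085
°P = 259 − 259/1.047 = 11.6266
cells = 1.11·30.9085·11.6266

398.8889 billion cells


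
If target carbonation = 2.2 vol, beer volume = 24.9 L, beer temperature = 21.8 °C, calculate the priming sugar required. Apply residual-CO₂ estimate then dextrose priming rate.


residual = 14.695·(0.01821 + 0.09011·e^(−0.04·T));  sugar = (target − residual)·4.0·V
residual = 14.695·(0.01821 + 0.09011·e^(−0.04·21.8)) = 0.8212
sugar = (2.2 − 0.8212)·4.0·24.9

137.3236 g


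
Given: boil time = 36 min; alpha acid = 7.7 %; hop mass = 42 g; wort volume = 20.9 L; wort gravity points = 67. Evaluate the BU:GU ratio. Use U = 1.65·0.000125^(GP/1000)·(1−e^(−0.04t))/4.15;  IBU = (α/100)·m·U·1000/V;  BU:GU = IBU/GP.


U = 1.65·0.000125^(67/1000)·(1−e^(−0.04·36))/4.15 = 0.1661
IBU = (7.7/100)·42·0.1661·1000/20.9 = 25.7092
BU:GU = 25.7092/67

0.3837


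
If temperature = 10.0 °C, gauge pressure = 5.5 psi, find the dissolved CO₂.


vols = (P + 14.695)·(0.01821 + 0.09011·e^(−0.04·T))
vols = (5.5 + 14.695)·(0.01821 + 0.09011·e^(−0.04·10.0))

1.5876 volumes


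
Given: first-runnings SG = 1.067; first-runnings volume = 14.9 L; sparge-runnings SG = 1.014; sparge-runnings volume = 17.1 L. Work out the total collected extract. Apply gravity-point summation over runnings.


total = Σ (SG_i − 1)·1000·V_i
first = (1.067 − 1)·1000·14.9 = 998.3000
sparge = (1.014 − 1)·1000·17.1 = 239.4000
total = 998.3000 + 239.4000

1237.7000 gravity·L


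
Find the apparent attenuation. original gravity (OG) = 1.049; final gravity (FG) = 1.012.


AA = (OG − FG)/(OG − 1) · 100
AA = (1.049 − 1.012)/(1.049 − 1) · 100

75.5102 %


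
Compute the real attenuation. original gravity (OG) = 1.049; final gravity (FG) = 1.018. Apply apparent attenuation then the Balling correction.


AA = (OG−FG)/(OG−1)·100;  RA = AA·0.8192
AA = (1.049 − 1.018)/(1.049 − 1)·100 = 63.2653
RA = 63.2653·0.8192

51.8269 %


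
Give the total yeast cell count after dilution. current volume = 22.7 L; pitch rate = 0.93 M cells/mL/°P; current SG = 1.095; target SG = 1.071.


V_w = V·((SG_c−1)/(SG_t−1)−1);  °P = 259 − 259/SG_t;  cells = rate·(V+V_w)·°P
V_w = 22.7·((1.095−1)/(1.071−1)−1) = 7.6732
V_final = 22.7 + 7.6732 = 30.3732
°P = 259 − 259/1.071 = 17.1699
cells = 0.93·30.3732·17.1699

485.0011 billion cells


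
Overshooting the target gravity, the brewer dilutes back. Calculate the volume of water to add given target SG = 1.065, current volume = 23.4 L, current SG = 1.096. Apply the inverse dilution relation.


V_water = V·((SG_curr − 1)/(SG_target − 1) − 1)
V_water = 23.4·((1.096 − 1)/(1.065 − 1) − 1)

11.1600 L


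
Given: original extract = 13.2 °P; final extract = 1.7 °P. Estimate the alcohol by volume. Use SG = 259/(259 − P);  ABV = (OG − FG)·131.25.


OG = 259/(259 − 13.2) = 1.0537
FG = 259/(259 − 1.7) = 1.0066
ABV = (1.0537 − 1.0066)·131.25

6.1812 % ABV


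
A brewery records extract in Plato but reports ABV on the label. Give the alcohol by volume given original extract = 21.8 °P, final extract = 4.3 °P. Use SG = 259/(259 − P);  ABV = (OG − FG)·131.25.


OG = 259/(259 − 21.8) = 1.0919
FG = 259/(259 − 4.3) = 1.0169
ABV = (1.0919 − 1.0169)·131.25

9.8468 % ABV


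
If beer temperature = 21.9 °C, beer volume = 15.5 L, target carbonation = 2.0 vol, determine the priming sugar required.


residual = 14.695·(0.01821 + 0.09011·e^(−0.04·T));  sugar = (target − residual)·4.0·V
residual = 14.695·(0.01821 + 0.09011·e^(−0.04·21.9)) = 0.8190
sugar = (2.0 − 0.8190)·4.0·15.5

73.2196 g


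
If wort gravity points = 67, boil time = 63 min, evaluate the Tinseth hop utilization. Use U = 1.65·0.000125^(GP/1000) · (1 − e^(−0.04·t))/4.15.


bigness = 1.65·0.000125^(67/1000) = 0.9036
boil_factor = (1 − e^(−0.04·63))/4.15 = 0.2216
U = 0.9036 · 0.2216

0.2002


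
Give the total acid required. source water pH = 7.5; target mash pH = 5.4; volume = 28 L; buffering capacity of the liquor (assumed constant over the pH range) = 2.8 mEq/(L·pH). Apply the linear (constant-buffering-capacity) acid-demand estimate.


acid = buffering capacity · (pH_source − pH_target) · V
acid = 2.8 · (7.5 − 5.4) · 28

164.6400 mEq


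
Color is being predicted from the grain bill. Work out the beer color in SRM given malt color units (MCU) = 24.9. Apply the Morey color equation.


SRM = 1.4922 · MCU^0.6859
SRM = 1.4922 · 24.9^0.6859

13.5357 SRM


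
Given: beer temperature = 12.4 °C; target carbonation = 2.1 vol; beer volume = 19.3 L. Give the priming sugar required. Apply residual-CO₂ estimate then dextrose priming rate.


residual = 14.695·(0.01821 + 0.09011·e^(−0.04·T));  sugar = (target − residual)·4.0·V
residual = 14.695·(0.01821 + 0.09011·e^(−0.04·12.4)) = 1.0740
sugar = (2.1 − 1.0740)·4.0·19.3

79.2101 g


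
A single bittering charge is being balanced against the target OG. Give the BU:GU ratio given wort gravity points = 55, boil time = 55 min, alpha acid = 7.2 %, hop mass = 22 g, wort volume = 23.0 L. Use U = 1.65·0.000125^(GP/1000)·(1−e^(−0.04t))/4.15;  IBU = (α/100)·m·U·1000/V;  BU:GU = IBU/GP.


U = 1.65·0.000125^(55/1000)·(1−e^(−0.04·55))/4.15 = 0.2157
IBU = (7.2/100)·22·0.2157·1000/23.0 = 14.8522
BU:GU = 14.8522/55

0.2700


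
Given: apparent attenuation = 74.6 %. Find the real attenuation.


RA = AA · 0.8192
RA = 74.6 · 0.8192

61.1123 %


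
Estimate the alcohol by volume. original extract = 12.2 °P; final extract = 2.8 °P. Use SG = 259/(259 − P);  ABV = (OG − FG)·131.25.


OG = 259/(259 − 12.2) = 1.0494
FG = 259/(259 − 2.8) = 1.0109
ABV = (1.0494 − 1.0109)·131.25

5.0536 % ABV


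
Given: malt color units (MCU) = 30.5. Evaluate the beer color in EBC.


SRM = 1.4922·MCU^0.6859;  EBC = SRM·1.97
SRM = 1.4922·30.5^0.6859 = 15.5564
EBC = 15.5564·1.97

30.6461 EBC


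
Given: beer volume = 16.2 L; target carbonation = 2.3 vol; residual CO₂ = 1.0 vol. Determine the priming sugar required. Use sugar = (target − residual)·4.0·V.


sugar = (2.3 − 1.0)·4.0·16.2

84.2400 g


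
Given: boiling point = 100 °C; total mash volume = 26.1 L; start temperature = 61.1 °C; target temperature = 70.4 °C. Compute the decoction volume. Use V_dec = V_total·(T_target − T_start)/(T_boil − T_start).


V_dec = 26.1·(70.4 − 61.1)/(100 − 61.1)

6.2398 L


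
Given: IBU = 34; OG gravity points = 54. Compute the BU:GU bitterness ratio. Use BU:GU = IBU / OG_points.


BU:GU = 34 / 54

0.6296


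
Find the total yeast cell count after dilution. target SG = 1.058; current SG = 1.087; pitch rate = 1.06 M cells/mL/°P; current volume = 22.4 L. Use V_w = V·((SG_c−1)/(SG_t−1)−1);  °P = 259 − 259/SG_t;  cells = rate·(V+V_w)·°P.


V_w = 22.4·((1.087−1)/(1.058−1)−1) = 11.2000
V_final = 22.4 + 11.2000 = 33.6000
°P = 259 − 259/1.058 = 14.1985
cells = 1.06·33.6000·14.1985

505.6933 billion cells


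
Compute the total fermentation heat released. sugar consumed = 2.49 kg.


Q = m_sugar · 590 kJ/kg
Q = 2.49 · 590

1469.1000 kJ


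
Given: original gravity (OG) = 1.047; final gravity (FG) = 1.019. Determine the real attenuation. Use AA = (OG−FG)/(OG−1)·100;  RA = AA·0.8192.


AA = (1.047 − 1.019)/(1.047 − 1)·100 = 59.5745
RA = 59.5745·0.8192

48.8034 %


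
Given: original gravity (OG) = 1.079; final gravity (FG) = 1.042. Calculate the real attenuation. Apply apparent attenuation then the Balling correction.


AA = (OG−FG)/(OG−1)·100;  RA = AA·0.8192
AA = (1.079 − 1.042)/(1.079 − 1)·100 = 46.8354
RA = 46.8354·0.8192

38.3676 %


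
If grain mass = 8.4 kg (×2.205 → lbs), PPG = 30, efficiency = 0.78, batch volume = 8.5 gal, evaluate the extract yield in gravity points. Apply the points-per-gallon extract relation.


points = lbs × PPG × eff / vol
lbs = 8.4 × 2.205 = 18.5220
points = 18.5220 × 30 × 0.78 / 8.5

50.9900 points


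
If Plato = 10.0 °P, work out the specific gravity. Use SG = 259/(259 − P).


SG = 259/(259 − 10.0)

1.0402


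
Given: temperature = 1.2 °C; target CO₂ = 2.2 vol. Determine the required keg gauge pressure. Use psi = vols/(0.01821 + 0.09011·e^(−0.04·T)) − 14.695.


psi = 2.2/(0.01821 + 0.09011·e^(−0.04·1.2)) − 14.695

6.4392 psi


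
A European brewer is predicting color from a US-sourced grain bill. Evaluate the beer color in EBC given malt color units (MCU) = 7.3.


SRM = 1.4922·MCU^0.6859;  EBC = SRM·1.97
SRM = 1.4922·7.3^0.6859 = 5.8342
EBC = 5.8342·1.97

11.4933 EBC


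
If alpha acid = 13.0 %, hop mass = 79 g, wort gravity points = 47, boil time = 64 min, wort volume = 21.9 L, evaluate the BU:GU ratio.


U = 1.65·0.000125^(GP/1000)·(1−e^(−0.04t))/4.15;  IBU = (α/100)·m·U·1000/V;  BU:GU = IBU/GP
U = 1.65·0.000125^(47/1000)·(1−e^(−0.04·64))/4.15 = 0.2405
IBU = (13.0/100)·79·0.2405·1000/21.9 = 112.7652
BU:GU = 112.7652/47

2.3993


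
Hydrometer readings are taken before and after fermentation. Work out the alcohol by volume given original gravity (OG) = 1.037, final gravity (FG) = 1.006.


ABV = (OG − FG) · 131.25
ABV = (1.037 − 1.006) · 131.25

4.0687 % ABV


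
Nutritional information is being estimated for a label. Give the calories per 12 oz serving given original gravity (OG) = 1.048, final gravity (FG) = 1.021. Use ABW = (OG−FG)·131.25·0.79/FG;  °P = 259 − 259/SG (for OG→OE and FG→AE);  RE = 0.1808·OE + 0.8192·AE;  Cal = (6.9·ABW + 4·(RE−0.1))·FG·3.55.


ABW = (1.048 − 1.021)·131.25·0.79/1.021 = 2.7420
OE = 259 − 259/1.048 = 11.8626 °P
AE = 259 − 259/1.021 = 5.3271 °P
RE = 0.1808·11.8626 + 0.8192·5.3271 = 6.5087 °P
Cal = (6.9·2.7420 + 4·(6.5087−0.1))·1.021·3.55

161.4905 kcal


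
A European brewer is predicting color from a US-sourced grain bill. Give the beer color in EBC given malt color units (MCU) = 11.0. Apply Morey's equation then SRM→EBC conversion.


SRM = 1.4922·MCU^0.6859;  EBC = SRM·1.97
SRM = 1.4922·11.0^0.6859 = 7.7289
EBC = 7.7289·1.97

15.2260 EBC


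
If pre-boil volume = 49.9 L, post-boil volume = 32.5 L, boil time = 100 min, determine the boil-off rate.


rate = (V_pre − V_post) / (t_min/60)
rate = (49.9 − 32.5) / (100/60)

10.4400 L/hr


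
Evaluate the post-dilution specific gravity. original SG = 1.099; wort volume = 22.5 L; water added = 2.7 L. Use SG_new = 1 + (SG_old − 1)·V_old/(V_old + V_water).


pts = (1.099 − 1)·1000·22.5/(22.5 + 2.7) = 88.3929
SG_new = 1 + 88.3929/1000

1.0884


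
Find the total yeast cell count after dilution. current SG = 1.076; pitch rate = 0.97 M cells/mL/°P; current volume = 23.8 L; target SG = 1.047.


V_w = V·((SG_c−1)/(SG_t−1)−1);  °P = 259 − 259/SG_t;  cells = rate·(V+V_w)·°P
V_w = 23.8·((1.076−1)/(1.047−1)−1) = 14.6851
V_final = 23.8 + 14.6851 = 38.4851
°P = 259 − 259/1.047 = 11.6266
cells = 0.97·38.4851·11.6266

434.0256 billion cells


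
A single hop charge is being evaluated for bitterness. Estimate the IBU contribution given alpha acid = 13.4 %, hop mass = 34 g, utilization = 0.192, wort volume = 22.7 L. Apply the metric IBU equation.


IBU = (α/100)·mass·U·1000 / V
IBU = (13.4/100)·34·0.192·1000 / 22.7

38.5353 IBU


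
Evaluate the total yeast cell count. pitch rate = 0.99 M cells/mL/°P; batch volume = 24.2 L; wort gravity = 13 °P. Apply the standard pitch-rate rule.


cells (billions) = rate · V_L · °P
cells = 0.99 · 24.2 · 13

311.4540 billion cells


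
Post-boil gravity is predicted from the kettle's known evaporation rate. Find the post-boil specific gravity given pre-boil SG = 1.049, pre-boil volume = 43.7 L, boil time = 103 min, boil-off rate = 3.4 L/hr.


V_post = V_pre − rate·(t/60);  SG_post = 1 + (SG_pre−1)·V_pre/V_post
V_post = 43.7 − 3.4·(103/60) = 37.8633
SG_post = 1 + (1.049 − 1)·43.7/37.8633

1.0566


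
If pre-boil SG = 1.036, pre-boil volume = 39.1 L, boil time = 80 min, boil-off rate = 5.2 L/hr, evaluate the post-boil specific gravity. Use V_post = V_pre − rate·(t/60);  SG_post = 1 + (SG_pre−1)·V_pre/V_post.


V_post = 39.1 − 5.2·(80/60) = 32.1667
SG_post = 1 + (1.036 − 1)·39.1/32.1667

1.0438


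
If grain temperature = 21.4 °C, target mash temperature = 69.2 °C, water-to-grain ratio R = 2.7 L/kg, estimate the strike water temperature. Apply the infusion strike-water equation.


T_strike = (0.41/R)·(T_mash − T_grain) + T_mash
T_strike = (0.41/2.7)·(69.2 − 21.4) + 69.2

76.4585 °C
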